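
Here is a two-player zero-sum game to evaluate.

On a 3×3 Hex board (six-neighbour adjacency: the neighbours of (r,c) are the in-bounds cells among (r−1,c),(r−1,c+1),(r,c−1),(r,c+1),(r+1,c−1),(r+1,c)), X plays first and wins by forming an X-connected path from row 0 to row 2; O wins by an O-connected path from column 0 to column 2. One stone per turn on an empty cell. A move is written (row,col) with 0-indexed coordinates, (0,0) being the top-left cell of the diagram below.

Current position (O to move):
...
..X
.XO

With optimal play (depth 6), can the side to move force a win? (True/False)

O winning at [.../..X/.XO]: False

ply 1, O at .../..X/.XO | (0,0)=-1→O../..X/.XO*; (0,1)=-1→.O./..X/.XO; (0,2)=-1→..O/..X/.XO; (1,0)=-1→.../O.X/.XO; (1,1)=-1→.../.OX/.XO; (2,0)=-1→.../..X/OXO
ply 2, X at O../..X/.XO | (0,1)=+1→OX./..X/.XO*; (0,2)=+1→O.X/..X/.XO; (1,0)=+1→O../X.X/.XO; (1,1)=+1→O../.XX/.XO; (2,0)=+1→O../..X/XXO
ply 3, O at OX./..X/.XO | (0,2)=-1→OXO/..X/.XO*; (1,0)=-1→OX./O.X/.XO; (1,1)=-1→OX./.OX/.XO; (2,0)=-1→OX./..X/OXO
ply 4, X at OXO/..X/.XO | (1,0)=+1→OXO/X.X/.XO*; (1,1)=+1→OXO/.XX/.XO; (2,0)=+1→OXO/..X/XXO
ply 5, O at OXO/X.X/.XO | (1,1)=-1→OXO/XOX/.XO*; (2,0)=-1→OXO/X.X/OXO
ply 6, X at OXO/XOX/.XO | (2,0)=+1→OXO/XOX/XXO*
ply 7: OXO/XOX/XXO is terminal -1 (O); from .../..X/.XO depth 6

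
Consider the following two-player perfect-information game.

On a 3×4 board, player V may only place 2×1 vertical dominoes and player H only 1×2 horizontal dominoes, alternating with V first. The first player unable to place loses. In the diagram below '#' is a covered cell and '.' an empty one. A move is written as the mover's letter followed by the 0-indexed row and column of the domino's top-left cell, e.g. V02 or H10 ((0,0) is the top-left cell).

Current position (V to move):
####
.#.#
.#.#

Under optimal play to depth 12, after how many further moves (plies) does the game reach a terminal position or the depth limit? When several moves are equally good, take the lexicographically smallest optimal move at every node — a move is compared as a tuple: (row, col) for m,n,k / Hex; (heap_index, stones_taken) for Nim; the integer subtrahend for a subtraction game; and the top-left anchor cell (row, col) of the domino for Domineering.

PV length from [####/.#.#/.#.#]: 1 ply

ply 1, V at ####/.#.#/.#.# | V10=+1→####/##.#/##.#*; V12=+1→####/.###/.###
ply 2: ####/##.#/##.# is terminal -1 (H); from ####/.#.#/.#.# depth 12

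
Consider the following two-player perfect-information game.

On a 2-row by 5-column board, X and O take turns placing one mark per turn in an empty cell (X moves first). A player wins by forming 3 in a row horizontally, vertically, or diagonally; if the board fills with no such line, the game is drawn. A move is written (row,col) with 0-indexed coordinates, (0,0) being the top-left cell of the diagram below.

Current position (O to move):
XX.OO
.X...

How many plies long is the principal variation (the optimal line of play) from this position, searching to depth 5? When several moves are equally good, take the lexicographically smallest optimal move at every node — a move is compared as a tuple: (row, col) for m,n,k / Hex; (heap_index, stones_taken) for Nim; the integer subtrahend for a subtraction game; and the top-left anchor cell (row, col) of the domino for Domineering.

ply 1, O at XX.OO/.X... | (0,2)=+1→XXOOO/.X...*; (1,0)=-1→XX.OO/OX...; (1,2)=-1→XX.OO/.XO..; (1,3)=-1→XX.OO/.X.O.; (1,4)=-1→XX.OO/.X..O
ply 2: XXOOO/.X... is terminal -1 (X); from XX.OO/.X... depth 5

PV length from [XX.OO/.X...]: 1 ply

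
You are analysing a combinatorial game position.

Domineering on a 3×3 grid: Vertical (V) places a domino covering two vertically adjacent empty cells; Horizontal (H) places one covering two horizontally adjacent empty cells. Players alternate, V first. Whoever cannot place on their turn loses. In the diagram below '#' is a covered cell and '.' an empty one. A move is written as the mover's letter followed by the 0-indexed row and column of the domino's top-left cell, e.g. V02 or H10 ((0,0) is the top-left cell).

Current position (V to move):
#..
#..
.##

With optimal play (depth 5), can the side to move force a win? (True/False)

V winning at [#../#../.##]: True

ply 1, V at #../#../.## | V01=+1→##./##./.##*; V02=+1→#.#/#.#/.##
ply 2: ##./##./.## is terminal -1 (H); from #../#../.## depth 5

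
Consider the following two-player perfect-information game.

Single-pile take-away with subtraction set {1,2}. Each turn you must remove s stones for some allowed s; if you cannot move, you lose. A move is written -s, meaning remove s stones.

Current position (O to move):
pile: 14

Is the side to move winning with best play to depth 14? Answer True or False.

[14] O move#1: -1:-1/13, -2:+1/12*
[12] X move#2: -1:-1/11*, -2:-1/10
[11] O move#3: -1:-1/10, -2:+1/9*
[9] X move#4: -1:-1/8*, -2:-1/7
[8] O move#5: -1:-1/7, -2:+1/6*
[6] X move#6: -1:-1/5*, -2:-1/4
[5] O move#7: -1:-1/4, -2:+1/3*
[3] X move#8: -1:-1/2*, -2:-1/1
[2] O move#9: -1:-1/1, -2:+1/0*
[0] end (terminal -1, X#10); searched 14 to 14

O winning at [14]: True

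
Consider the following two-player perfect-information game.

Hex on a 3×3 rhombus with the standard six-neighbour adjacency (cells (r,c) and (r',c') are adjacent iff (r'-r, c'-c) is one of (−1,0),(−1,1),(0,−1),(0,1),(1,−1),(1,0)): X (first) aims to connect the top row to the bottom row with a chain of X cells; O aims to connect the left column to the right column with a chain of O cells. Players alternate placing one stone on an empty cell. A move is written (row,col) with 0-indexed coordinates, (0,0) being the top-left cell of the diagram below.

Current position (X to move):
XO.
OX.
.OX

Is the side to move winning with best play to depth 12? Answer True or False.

ply 1, X at XO./OX./.OX | (0,2)=+1→XOX/OX./.OX*; (1,2)=-1→XO./OXX/.OX; (2,0)=-1→XO./OX./XOX
ply 2, O at XOX/OX./.OX | (1,2)=-1→XOX/OXO/.OX*; (2,0)=-1→XOX/OX./OOX
ply 3, X at XOX/OXO/.OX | (2,0)=+1→XOX/OXO/XOX*
ply 4: XOX/OXO/XOX is terminal -1 (O); from XO./OX./.OX depth 12

X winning at [XO./OX./.OX]: True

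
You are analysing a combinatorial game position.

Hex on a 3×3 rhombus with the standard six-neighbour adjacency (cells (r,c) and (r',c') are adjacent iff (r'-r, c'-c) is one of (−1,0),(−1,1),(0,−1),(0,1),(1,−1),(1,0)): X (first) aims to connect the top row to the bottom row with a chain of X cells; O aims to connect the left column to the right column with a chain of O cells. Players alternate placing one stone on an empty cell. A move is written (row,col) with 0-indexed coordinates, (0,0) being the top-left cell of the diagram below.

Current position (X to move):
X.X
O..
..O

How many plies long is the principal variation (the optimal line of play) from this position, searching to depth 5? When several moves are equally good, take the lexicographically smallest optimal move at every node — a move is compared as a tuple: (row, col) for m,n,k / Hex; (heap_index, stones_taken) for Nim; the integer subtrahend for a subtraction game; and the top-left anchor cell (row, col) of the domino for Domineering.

p1 X@[X.X/O../..O]: (0,1)[XXX/O../..O]-1 (1,1)[X.X/OX./..O]+1* (1,2)[X.X/O.X/..O]-1 (2,0)[X.X/O../X.O]-1 (2,1)[X.X/O../.XO]+1
p2 O@[X.X/OX./..O]: (0,1)[XOX/OX./..O]-1* (1,2)[X.X/OXO/..O]-1 (2,0)[X.X/OX./O.O]-1 (2,1)[X.X/OX./.OO]-1
p3 X@[XOX/OX./..O]: (1,2)[XOX/OXX/..O]+1* (2,0)[XOX/OX./X.O]+1 (2,1)[XOX/OX./.XO]+1
p4 O@[XOX/OXX/..O]: (2,0)[XOX/OXX/O.O]-1* (2,1)[XOX/OXX/.OO]-1
p5 X@[XOX/OXX/O.O]: (2,1)[XOX/OXX/OXO]+1*
p6 O@[XOX/OXX/OXO] terminal -1; root [X.X/O../..O] d5

PV length from [X.X/O../..O]: 5 plies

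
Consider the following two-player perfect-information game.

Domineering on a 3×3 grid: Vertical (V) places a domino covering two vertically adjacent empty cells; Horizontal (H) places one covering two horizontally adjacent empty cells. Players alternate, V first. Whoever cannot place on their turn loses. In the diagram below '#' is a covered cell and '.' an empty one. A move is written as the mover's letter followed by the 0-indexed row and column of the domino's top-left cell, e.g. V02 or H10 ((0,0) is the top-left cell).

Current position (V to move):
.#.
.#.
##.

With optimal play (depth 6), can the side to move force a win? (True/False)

V winning at [.#./.#./##.]: True

[.#./.#./##.] V move#1: V00:+1/##./##./##.*, V02:+1/.##/.##/##., V12:+1/.#./.##/###
[##./##./##.] end (terminal -1, H#2); searched .#./.#./##. to 6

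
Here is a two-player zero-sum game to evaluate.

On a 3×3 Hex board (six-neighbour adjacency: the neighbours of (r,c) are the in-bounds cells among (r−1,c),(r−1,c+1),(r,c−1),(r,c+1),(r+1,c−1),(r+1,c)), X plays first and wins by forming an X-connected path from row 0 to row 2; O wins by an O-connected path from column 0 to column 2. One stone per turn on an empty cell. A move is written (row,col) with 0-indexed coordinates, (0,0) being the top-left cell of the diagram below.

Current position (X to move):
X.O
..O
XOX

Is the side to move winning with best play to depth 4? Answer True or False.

X winning at [X.O/..O/XOX]: True

ply 1, X at X.O/..O/XOX | (0,1)=+1→XXO/..O/XOX*; (1,0)=+1→X.O/X.O/XOX; (1,1)=+1→X.O/.XO/XOX
ply 2, O at XXO/..O/XOX | (1,0)=-1→XXO/O.O/XOX*; (1,1)=-1→XXO/.OO/XOX
ply 3, X at XXO/O.O/XOX | (1,1)=+1→XXO/OXO/XOX*
ply 4: XXO/OXO/XOX is terminal -1 (O); from X.O/..O/XOX depth 4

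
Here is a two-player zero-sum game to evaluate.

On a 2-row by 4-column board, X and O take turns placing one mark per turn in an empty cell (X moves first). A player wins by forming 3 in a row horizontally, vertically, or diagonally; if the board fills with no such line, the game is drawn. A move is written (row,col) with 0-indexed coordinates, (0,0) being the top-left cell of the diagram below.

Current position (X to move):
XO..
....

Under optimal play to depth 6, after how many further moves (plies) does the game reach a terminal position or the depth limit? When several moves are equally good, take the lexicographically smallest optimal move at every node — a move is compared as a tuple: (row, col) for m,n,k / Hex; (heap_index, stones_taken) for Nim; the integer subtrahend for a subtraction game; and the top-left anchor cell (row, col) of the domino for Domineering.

PV length from [XO../....]: 6 plies

p1 X@[XO../....]: (0,2)[XOX./....]+0* (0,3)[XO.X/....]+0 (1,0)[XO../X...]+0 (1,1)[XO../.X..]+0 (1,2)[XO../..X.]+0 (1,3)[XO../...X]+0
p2 O@[XOX./....]: (0,3)[XOXO/....]+0* (1,0)[XOX./O...]+0 (1,1)[XOX./.O..]+0 (1,2)[XOX./..O.]+0 (1,3)[XOX./...O]+0
p3 X@[XOXO/....]: (1,0)[XOXO/X...]+0* (1,1)[XOXO/.X..]+0 (1,2)[XOXO/..X.]+0 (1,3)[XOXO/...X]+0
p4 O@[XOXO/X...]: (1,1)[XOXO/XO..]+0* (1,2)[XOXO/X.O.]+0 (1,3)[XOXO/X..O]+0
p5 X@[XOXO/XO..]: (1,2)[XOXO/XOX.]+0* (1,3)[XOXO/XO.X]+0
p6 O@[XOXO/XOX.]: (1,3)[XOXO/XOXO]+0*
p7 X@[XOXO/XOXO] terminal +0; root [XO../....] d6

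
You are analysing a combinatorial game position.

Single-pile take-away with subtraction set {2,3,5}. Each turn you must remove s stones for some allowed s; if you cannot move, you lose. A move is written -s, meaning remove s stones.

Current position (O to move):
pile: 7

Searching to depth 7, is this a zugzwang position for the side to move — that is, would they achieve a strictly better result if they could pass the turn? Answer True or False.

ply 1, O at 7 | -2=-1→5*; -3=-1→4; -5=-1→2
ply 2, X at 5 | -2=-1→3; -3=-1→2; -5=+1→0*
ply 3: 0 is terminal -1 (O); from 7 depth 7
pass branch (X moves first from the same position):
  | ply 1, X at 7 | -2=-1→5*; -3=-1→4; -5=-1→2
  | ply 2, O at 5 | -2=-1→3; -3=-1→2; -5=+1→0*
  | ply 3: 0 is terminal -1 (X); from 7 depth 7
O moving scores -1; O passing scores +1

zugzwang(7, O) = True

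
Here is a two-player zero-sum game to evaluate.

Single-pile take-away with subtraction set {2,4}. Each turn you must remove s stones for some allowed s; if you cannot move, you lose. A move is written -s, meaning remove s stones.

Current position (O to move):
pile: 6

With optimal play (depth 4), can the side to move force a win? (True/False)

[6] O move#1: -2:-1/4*, -4:-1/2
[4] X move#2: -2:-1/2, -4:+1/0*
[0] end (terminal -1, O#3); searched 6 to 4

O winning at [6]: False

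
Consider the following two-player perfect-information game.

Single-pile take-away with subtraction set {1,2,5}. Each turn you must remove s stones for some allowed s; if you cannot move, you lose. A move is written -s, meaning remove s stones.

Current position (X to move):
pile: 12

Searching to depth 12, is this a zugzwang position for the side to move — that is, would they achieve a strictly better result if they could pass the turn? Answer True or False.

zugzwang(12, X) = True

[12] X move#1: -1:-1/11*, -2:-1/10, -5:-1/7
[11] O move#2: -1:-1/10, -2:+1/9*, -5:+1/6
[9] X move#3: -1:-1/8*, -2:-1/7, -5:-1/4
[8] O move#4: -1:-1/7, -2:+1/6*, -5:+1/3
[6] X move#5: -1:-1/5*, -2:-1/4, -5:-1/1
[5] O move#6: -1:-1/4, -2:+1/3*, -5:+1/0
[3] X move#7: -1:-1/2*, -2:-1/1
[2] O move#8: -1:-1/1, -2:+1/0*
[0] end (terminal -1, X#9); searched 12 to 12
suppose X passes — search the same position with O to move:
pass> [12] O move#1: -1:-1/11*, -2:-1/10, -5:-1/7
pass> [11] X move#2: -1:-1/10, -2:+1/9*, -5:+1/6
pass> [9] O move#3: -1:-1/8*, -2:-1/7, -5:-1/4
pass> [8] X move#4: -1:-1/7, -2:+1/6*, -5:+1/3
pass> [6] O move#5: -1:-1/5*, -2:-1/4, -5:-1/1
pass> [5] X move#6: -1:-1/4, -2:+1/3*, -5:+1/0
pass> [3] O move#7: -1:-1/2*, -2:-1/1
pass> [2] X move#8: -1:-1/1, -2:+1/0*
pass> [0] end (terminal -1, O#9); searched 12 to 12
for X: play -1, pass +1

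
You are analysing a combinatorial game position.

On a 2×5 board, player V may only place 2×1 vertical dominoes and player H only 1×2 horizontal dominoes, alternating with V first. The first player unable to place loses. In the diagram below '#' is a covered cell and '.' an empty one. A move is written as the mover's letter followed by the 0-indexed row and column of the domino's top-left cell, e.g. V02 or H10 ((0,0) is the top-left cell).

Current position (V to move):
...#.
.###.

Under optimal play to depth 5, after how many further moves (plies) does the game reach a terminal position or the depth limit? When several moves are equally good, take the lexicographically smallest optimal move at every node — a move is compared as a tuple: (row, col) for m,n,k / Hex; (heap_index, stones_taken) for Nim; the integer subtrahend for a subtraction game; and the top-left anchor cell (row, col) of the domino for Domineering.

[...#./.###.] V move#1: V00:+1/#..#./####.*, V04:-1/...##/.####
[#..#./####.] H move#2: H01:-1/####./####.*
[####./####.] V move#3: V04:+1/#####/#####*
[#####/#####] end (terminal -1, H#4); searched ...#./.###. to 5

PV length from [...#./.###.]: 3 plies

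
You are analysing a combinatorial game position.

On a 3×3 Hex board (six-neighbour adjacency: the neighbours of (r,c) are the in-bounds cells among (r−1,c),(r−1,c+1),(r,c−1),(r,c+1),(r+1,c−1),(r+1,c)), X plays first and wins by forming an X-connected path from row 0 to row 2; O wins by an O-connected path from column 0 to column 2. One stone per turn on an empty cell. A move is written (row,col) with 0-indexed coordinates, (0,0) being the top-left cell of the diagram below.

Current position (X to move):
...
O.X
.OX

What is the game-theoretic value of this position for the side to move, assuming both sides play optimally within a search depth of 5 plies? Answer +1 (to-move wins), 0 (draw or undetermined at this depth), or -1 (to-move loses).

[.../O.X/.OX] X move#1: (0,0):-1/X../O.X/.OX, (0,1):+1/.X./O.X/.OX*, (0,2):+1/..X/O.X/.OX, (1,1):+1/.../OXX/.OX, (2,0):-1/.../O.X/XOX
[.X./O.X/.OX] O move#2: (0,0):-1/OX./O.X/.OX*, (0,2):-1/.XO/O.X/.OX, (1,1):-1/.X./OOX/.OX, (2,0):-1/.X./O.X/OOX
[OX./O.X/.OX] X move#3: (0,2):+1/OXX/O.X/.OX*, (1,1):+1/OX./OXX/.OX, (2,0):+1/OX./O.X/XOX
[OXX/O.X/.OX] end (terminal -1, O#4); searched .../O.X/.OX to 5

value(.../O.X/.OX, X) = +1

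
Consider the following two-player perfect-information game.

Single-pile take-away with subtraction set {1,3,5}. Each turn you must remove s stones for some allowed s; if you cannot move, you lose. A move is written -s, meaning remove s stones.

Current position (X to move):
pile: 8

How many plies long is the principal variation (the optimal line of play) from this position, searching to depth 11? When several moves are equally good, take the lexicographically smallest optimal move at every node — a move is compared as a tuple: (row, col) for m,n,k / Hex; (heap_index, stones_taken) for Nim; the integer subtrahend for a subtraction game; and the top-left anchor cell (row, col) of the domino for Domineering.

PV length from [8]: 8 plies

ply 1, X at 8 | -1=-1→7*; -3=-1→5; -5=-1→3
ply 2, O at 7 | -1=+1→6*; -3=+1→4; -5=+1→2
ply 3, X at 6 | -1=-1→5*; -3=-1→3; -5=-1→1
ply 4, O at 5 | -1=+1→4*; -3=+1→2; -5=+1→0
ply 5, X at 4 | -1=-1→3*; -3=-1→1
ply 6, O at 3 | -1=+1→2*; -3=+1→0
ply 7, X at 2 | -1=-1→1*
ply 8, O at 1 | -1=+1→0*
ply 9: 0 is terminal -1 (X); from 8 depth 11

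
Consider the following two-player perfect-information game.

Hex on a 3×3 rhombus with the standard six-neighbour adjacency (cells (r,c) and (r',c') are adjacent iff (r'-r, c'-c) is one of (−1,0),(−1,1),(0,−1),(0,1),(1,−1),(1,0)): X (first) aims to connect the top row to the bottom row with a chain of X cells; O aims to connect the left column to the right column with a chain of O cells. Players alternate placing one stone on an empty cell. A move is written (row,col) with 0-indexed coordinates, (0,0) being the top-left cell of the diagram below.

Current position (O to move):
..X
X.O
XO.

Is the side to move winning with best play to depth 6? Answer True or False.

[..X/X.O/XO.] O move#1: (0,0):-1/O.X/X.O/XO.*, (0,1):-1/.OX/X.O/XO., (1,1):-1/..X/XOO/XO., (2,2):-1/..X/X.O/XOO
[O.X/X.O/XO.] X move#2: (0,1):+1/OXX/X.O/XO.*, (1,1):+1/O.X/XXO/XO., (2,2):+1/O.X/X.O/XOX
[OXX/X.O/XO.] end (terminal -1, O#3); searched ..X/X.O/XO. to 6

O winning at [..X/X.O/XO.]: False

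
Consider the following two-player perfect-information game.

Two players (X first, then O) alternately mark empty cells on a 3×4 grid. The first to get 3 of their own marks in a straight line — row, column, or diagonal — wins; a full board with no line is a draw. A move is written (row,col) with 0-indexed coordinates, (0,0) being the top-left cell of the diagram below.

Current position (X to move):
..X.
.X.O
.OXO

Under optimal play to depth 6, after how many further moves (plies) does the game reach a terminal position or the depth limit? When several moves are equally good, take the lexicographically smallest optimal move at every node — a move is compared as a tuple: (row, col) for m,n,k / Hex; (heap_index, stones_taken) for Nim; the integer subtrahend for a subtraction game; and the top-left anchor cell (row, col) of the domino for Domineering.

PV length from [..X./.X.O/.OXO]: 1 ply

[..X./.X.O/.OXO] X move#1: (0,0):+1/X.X./.X.O/.OXO*, (0,1):-1/.XX./.X.O/.OXO, (0,3):+1/..XX/.X.O/.OXO, (1,0):-1/..X./XX.O/.OXO, (1,2):+1/..X./.XXO/.OXO, (2,0):+1/..X./.X.O/XOXO
[X.X./.X.O/.OXO] end (terminal -1, O#2); searched ..X./.X.O/.OXO to 6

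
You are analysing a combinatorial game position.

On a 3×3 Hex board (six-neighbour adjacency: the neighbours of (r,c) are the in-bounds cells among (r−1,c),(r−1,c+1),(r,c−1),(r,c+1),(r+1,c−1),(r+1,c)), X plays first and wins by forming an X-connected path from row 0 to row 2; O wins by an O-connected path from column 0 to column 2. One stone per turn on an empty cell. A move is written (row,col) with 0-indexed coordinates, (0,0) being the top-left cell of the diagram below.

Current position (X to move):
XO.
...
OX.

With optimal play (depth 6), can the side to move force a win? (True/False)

X winning at [XO./.../OX.]: True

ply 1, X at XO./.../OX. | (0,2)=+1→XOX/.../OX.*; (1,0)=-1→XO./X../OX.; (1,1)=+1→XO./.X./OX.; (1,2)=-1→XO./..X/OX.; (2,2)=-1→XO./.../OXX
ply 2, O at XOX/.../OX. | (1,0)=-1→XOX/O../OX.*; (1,1)=-1→XOX/.O./OX.; (1,2)=-1→XOX/..O/OX.; (2,2)=-1→XOX/.../OXO
ply 3, X at XOX/O../OX. | (1,1)=+1→XOX/OX./OX.*; (1,2)=+1→XOX/O.X/OX.; (2,2)=+1→XOX/O../OXX
ply 4: XOX/OX./OX. is terminal -1 (O); from XO./.../OX. depth 6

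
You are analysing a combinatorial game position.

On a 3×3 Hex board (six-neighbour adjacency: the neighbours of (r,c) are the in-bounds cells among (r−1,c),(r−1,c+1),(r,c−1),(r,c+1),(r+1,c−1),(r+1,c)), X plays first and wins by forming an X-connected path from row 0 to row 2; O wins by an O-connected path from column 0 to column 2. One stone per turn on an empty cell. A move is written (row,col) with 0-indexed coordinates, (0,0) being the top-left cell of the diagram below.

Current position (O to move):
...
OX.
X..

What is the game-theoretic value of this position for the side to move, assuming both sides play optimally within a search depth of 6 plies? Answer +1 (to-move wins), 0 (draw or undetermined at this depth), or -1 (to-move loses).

value(.../OX./X.., O) = -1

p1 O@[.../OX./X..]: (0,0)[O../OX./X..]-1* (0,1)[.O./OX./X..]-1 (0,2)[..O/OX./X..]-1 (1,2)[.../OXO/X..]-1 (2,1)[.../OX./XO.]-1 (2,2)[.../OX./X.O]-1
p2 X@[O../OX./X..]: (0,1)[OX./OX./X..]+1* (0,2)[O.X/OX./X..]+1 (1,2)[O../OXX/X..]+1 (2,1)[O../OX./XX.]+1 (2,2)[O../OX./X.X]+1
p3 O@[OX./OX./X..] terminal -1; root [.../OX./X..] d6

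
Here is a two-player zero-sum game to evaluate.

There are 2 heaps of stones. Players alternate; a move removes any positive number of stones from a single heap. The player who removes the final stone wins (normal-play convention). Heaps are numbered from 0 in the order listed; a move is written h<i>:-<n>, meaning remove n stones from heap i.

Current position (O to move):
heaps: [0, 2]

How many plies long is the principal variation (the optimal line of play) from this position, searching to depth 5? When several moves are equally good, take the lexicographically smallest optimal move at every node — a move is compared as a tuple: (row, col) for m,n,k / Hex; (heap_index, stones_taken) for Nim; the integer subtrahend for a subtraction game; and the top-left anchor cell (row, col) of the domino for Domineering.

[(0,2)] O move#1: h1:-1:-1/(0,1), h1:-2:+1/(0,0)*
[(0,0)] end (terminal -1, X#2); searched (0,2) to 5

PV length from [(0,2)]: 1 ply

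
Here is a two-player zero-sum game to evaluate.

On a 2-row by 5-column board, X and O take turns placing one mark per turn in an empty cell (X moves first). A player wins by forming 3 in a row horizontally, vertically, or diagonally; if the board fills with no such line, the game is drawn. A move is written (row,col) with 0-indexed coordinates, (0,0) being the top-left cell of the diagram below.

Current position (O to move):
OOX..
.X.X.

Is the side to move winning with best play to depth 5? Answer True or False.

p1 O@[OOX../.X.X.]: (0,3)[OOXO./.X.X.]-1 (0,4)[OOX.O/.X.X.]-1 (1,0)[OOX../OX.X.]-1 (1,2)[OOX../.XOX.]+0* (1,4)[OOX../.X.XO]-1
p2 X@[OOX../.XOX.]: (0,3)[OOXX./.XOX.]+0* (0,4)[OOX.X/.XOX.]+0 (1,0)[OOX../XXOX.]+0 (1,4)[OOX../.XOXX]+0
p3 O@[OOXX./.XOX.]: (0,4)[OOXXO/.XOX.]+0* (1,0)[OOXX./OXOX.]-1 (1,4)[OOXX./.XOXO]-1
p4 X@[OOXXO/.XOX.]: (1,0)[OOXXO/XXOX.]+0* (1,4)[OOXXO/.XOXX]+0
p5 O@[OOXXO/XXOX.]: (1,4)[OOXXO/XXOXO]+0*
p6 X@[OOXXO/XXOXO] terminal +0; root [OOX../.X.X.] d5

O winning at [OOX../.X.X.]: False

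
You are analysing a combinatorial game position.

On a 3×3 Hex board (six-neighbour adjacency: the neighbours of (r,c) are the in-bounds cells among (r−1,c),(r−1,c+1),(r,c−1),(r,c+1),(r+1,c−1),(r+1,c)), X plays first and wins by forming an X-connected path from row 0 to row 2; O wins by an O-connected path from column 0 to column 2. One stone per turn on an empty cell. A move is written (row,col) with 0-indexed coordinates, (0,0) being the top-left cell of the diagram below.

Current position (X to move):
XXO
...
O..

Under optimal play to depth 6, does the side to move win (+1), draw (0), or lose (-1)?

p1 X@[XXO/.../O..]: (1,0)[XXO/X../O..]-1* (1,1)[XXO/.X./O..]-1 (1,2)[XXO/..X/O..]-1 (2,1)[XXO/.../OX.]-1 (2,2)[XXO/.../O.X]-1
p2 O@[XXO/X../O..]: (1,1)[XXO/XO./O..]+1* (1,2)[XXO/X.O/O..]+1 (2,1)[XXO/X../OO.]+1 (2,2)[XXO/X../O.O]+1
p3 X@[XXO/XO./O..] terminal -1; root [XXO/.../O..] d6

value(XXO/.../O.., X) = -1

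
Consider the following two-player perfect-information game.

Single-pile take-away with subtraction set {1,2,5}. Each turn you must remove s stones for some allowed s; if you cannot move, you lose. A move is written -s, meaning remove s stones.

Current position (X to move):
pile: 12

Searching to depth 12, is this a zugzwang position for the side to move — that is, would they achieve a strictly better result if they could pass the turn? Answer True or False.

[12] X move#1: -1:-1/11*, -2:-1/10, -5:-1/7
[11] O move#2: -1:-1/10, -2:+1/9*, -5:+1/6
[9] X move#3: -1:-1/8*, -2:-1/7, -5:-1/4
[8] O move#4: -1:-1/7, -2:+1/6*, -5:+1/3
[6] X move#5: -1:-1/5*, -2:-1/4, -5:-1/1
[5] O move#6: -1:-1/4, -2:+1/3*, -5:+1/0
[3] X move#7: -1:-1/2*, -2:-1/1
[2] O move#8: -1:-1/1, -2:+1/0*
[0] end (terminal -1, X#9); searched 12 to 12
pass branch (O moves first from the same position):
  | [12] O move#1: -1:-1/11*, -2:-1/10, -5:-1/7
  | [11] X move#2: -1:-1/10, -2:+1/9*, -5:+1/6
  | [9] O move#3: -1:-1/8*, -2:-1/7, -5:-1/4
  | [8] X move#4: -1:-1/7, -2:+1/6*, -5:+1/3
  | [6] O move#5: -1:-1/5*, -2:-1/4, -5:-1/1
  | [5] X move#6: -1:-1/4, -2:+1/3*, -5:+1/0
  | [3] O move#7: -1:-1/2*, -2:-1/1
  | [2] X move#8: -1:-1/1, -2:+1/0*
  | [0] end (terminal -1, O#9); searched 12 to 12
X moving scores -1; X passing scores +1

zugzwang(12, X) = True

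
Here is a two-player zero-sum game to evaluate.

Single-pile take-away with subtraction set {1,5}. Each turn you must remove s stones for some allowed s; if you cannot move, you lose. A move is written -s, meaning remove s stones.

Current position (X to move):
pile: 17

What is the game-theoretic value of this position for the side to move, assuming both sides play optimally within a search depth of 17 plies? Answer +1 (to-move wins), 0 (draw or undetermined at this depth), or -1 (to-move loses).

value(17, X) = +1

[17] X move#1: -1:+1/16*, -5:+1/12
[16] O move#2: -1:-1/15*, -5:-1/11
[15] X move#3: -1:+1/14*, -5:+1/10
[14] O move#4: -1:-1/13*, -5:-1/9
[13] X move#5: -1:+1/12*, -5:+1/8
[12] O move#6: -1:-1/11*, -5:-1/7
[11] X move#7: -1:+1/10*, -5:+1/6
[10] O move#8: -1:-1/9*, -5:-1/5
[9] X move#9: -1:+1/8*, -5:+1/4
[8] O move#10: -1:-1/7*, -5:-1/3
[7] X move#11: -1:+1/6*, -5:+1/2
[6] O move#12: -1:-1/5*, -5:-1/1
[5] X move#13: -1:+1/4*, -5:+1/0
[4] O move#14: -1:-1/3*
[3] X move#15: -1:+1/2*
[2] O move#16: -1:-1/1*
[1] X move#17: -1:+1/0*
[0] end (terminal -1, O#18); searched 17 to 17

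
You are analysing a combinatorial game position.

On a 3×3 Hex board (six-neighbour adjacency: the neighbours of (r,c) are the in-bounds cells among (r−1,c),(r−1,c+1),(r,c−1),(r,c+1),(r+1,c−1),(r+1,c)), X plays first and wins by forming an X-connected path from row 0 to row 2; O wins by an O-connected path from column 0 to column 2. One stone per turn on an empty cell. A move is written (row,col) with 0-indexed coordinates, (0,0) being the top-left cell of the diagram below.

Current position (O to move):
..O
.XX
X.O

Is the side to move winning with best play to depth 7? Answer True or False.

p1 O@[..O/.XX/X.O]: (0,0)[O.O/.XX/X.O]-1 (0,1)[.OO/.XX/X.O]+1* (1,0)[..O/OXX/X.O]-1 (2,1)[..O/.XX/XOO]-1
p2 X@[.OO/.XX/X.O]: (0,0)[XOO/.XX/X.O]-1* (1,0)[.OO/XXX/X.O]-1 (2,1)[.OO/.XX/XXO]-1
p3 O@[XOO/.XX/X.O]: (1,0)[XOO/OXX/X.O]+1* (2,1)[XOO/.XX/XOO]-1
p4 X@[XOO/OXX/X.O] terminal -1; root [..O/.XX/X.O] d7

O winning at [..O/.XX/X.O]: True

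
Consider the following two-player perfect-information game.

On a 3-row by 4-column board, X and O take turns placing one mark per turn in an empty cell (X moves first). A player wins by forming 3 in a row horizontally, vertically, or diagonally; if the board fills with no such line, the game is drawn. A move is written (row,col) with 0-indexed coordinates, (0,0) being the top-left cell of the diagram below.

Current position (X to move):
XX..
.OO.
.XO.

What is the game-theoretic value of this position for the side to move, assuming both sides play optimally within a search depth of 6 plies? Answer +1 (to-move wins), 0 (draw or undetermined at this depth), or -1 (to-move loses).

value(XX../.OO./.XO., X) = +1

ply 1, X at XX../.OO./.XO. | (0,2)=+1→XXX./.OO./.XO.*; (0,3)=-1→XX.X/.OO./.XO.; (1,0)=-1→XX../XOO./.XO.; (1,3)=-1→XX../.OOX/.XO.; (2,0)=-1→XX../.OO./XXO.; (2,3)=-1→XX../.OO./.XOX
ply 2: XXX./.OO./.XO. is terminal -1 (O); from XX../.OO./.XO. depth 6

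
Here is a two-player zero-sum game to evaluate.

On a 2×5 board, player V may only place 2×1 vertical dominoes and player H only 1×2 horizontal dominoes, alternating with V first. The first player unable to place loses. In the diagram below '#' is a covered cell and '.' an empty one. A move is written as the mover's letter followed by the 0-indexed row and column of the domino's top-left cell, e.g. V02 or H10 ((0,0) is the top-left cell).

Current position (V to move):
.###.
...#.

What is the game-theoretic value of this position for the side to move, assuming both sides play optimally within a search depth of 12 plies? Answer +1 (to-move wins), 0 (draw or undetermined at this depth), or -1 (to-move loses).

value(.###./...#., V) = +1

p1 V@[.###./...#.]: V00[####./#..#.]+1* V04[.####/...##]-1
p2 H@[####./#..#.]: H11[####./####.]-1*
p3 V@[####./####.]: V04[#####/#####]+1*
p4 H@[#####/#####] terminal -1; root [.###./...#.] d12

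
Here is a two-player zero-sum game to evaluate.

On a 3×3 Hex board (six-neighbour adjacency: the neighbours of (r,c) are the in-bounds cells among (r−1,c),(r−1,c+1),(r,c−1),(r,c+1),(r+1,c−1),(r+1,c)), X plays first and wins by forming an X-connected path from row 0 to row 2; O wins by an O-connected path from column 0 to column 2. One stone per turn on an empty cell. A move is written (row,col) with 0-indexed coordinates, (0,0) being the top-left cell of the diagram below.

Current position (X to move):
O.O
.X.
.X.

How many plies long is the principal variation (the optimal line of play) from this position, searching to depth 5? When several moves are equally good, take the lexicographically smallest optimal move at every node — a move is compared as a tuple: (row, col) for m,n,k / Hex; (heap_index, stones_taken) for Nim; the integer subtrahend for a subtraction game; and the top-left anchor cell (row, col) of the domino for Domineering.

[O.O/.X./.X.] X move#1: (0,1):+1/OXO/.X./.X.*, (1,0):-1/O.O/XX./.X., (1,2):-1/O.O/.XX/.X., (2,0):-1/O.O/.X./XX., (2,2):-1/O.O/.X./.XX
[OXO/.X./.X.] end (terminal -1, O#2); searched O.O/.X./.X. to 5

PV length from [O.O/.X./.X.]: 1 ply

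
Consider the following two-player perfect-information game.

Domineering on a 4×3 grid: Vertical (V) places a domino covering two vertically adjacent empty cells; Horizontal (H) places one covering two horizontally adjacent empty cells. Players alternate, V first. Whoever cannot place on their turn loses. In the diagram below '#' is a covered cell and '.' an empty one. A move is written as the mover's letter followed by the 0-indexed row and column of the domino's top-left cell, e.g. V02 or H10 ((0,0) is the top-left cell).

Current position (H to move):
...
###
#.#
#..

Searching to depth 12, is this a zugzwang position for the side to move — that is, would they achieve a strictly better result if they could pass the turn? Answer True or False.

p1 H@[.../###/#.#/#..]: H00[##./###/#.#/#..]-1 H01[.##/###/#.#/#..]-1 H31[.../###/#.#/###]+1*
p2 V@[.../###/#.#/###] terminal -1; root [.../###/#.#/#..] d12
if H skipped the turn, V would face:
~ p1 V@[.../###/#.#/#..]: V21[.../###/###/##.]-1*
~ p2 H@[.../###/###/##.]: H00[##./###/###/##.]+1* H01[.##/###/###/##.]+1
~ p3 V@[##./###/###/##.] terminal -1; root [.../###/#.#/#..] d12
compare (H): move=+1 vs pass=+1

zugzwang(.../###/#.#/#.., H) = False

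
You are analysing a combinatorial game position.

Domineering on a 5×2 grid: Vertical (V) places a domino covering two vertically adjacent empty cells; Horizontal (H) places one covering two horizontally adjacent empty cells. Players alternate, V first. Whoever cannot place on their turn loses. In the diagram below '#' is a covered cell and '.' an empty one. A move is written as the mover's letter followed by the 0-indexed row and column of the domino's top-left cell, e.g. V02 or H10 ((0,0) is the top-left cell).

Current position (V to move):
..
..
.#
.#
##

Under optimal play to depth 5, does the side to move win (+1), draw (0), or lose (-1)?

value(../../.#/.#/##, V) = +1

ply 1, V at ../../.#/.#/## | V00=+1→#./#./.#/.#/##*; V01=+1→.#/.#/.#/.#/##; V10=-1→../#./##/.#/##; V20=-1→../../##/##/##
ply 2: #./#./.#/.#/## is terminal -1 (H); from ../../.#/.#/## depth 5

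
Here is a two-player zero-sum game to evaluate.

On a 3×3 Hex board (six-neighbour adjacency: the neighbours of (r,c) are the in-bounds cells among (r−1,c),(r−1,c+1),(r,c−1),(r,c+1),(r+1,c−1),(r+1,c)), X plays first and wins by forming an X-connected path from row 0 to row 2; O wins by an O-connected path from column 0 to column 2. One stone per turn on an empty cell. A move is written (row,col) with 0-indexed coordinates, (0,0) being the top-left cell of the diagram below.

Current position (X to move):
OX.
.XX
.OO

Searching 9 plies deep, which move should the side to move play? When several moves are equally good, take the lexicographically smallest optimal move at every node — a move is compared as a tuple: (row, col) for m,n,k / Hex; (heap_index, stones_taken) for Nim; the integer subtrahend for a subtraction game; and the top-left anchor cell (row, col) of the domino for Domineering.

[OX./.XX/.OO] X move#1: (0,2):-1/OXX/.XX/.OO, (1,0):-1/OX./XXX/.OO, (2,0):+1/OX./.XX/XOO*
[OX./.XX/XOO] end (terminal -1, O#2); searched OX./.XX/.OO to 9

X's best at [OX./.XX/.OO]: (2,0)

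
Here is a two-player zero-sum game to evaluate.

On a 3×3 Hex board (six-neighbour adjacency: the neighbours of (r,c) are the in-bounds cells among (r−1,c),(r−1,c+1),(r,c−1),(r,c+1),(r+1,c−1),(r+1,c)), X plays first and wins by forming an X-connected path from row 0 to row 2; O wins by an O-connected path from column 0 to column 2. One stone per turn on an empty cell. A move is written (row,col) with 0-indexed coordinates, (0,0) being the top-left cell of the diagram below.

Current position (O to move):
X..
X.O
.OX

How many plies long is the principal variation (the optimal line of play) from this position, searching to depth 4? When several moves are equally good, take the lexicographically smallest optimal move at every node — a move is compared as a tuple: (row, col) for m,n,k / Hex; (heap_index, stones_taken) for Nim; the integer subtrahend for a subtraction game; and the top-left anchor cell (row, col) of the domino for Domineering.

ply 1, O at X../X.O/.OX | (0,1)=-1→XO./X.O/.OX; (0,2)=-1→X.O/X.O/.OX; (1,1)=-1→X../XOO/.OX; (2,0)=+1→X../X.O/OOX*
ply 2: X../X.O/OOX is terminal -1 (X); from X../X.O/.OX depth 4

PV length from [X../X.O/.OX]: 1 ply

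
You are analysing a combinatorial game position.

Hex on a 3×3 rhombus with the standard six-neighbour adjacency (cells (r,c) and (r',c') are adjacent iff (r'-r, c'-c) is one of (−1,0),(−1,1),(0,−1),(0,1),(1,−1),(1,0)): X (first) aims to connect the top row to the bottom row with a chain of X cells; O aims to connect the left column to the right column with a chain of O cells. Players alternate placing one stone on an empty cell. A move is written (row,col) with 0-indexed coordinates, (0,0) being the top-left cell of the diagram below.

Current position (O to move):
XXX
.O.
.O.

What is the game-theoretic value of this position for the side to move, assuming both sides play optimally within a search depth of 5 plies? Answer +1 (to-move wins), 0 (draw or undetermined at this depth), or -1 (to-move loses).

value(XXX/.O./.O., O) = +1

[XXX/.O./.O.] O move#1: (1,0):+1/XXX/OO./.O.*, (1,2):+1/XXX/.OO/.O., (2,0):+1/XXX/.O./OO., (2,2):+1/XXX/.O./.OO
[XXX/OO./.O.] X move#2: (1,2):-1/XXX/OOX/.O.*, (2,0):-1/XXX/OO./XO., (2,2):-1/XXX/OO./.OX
[XXX/OOX/.O.] O move#3: (2,0):-1/XXX/OOX/OO., (2,2):+1/XXX/OOX/.OO*
[XXX/OOX/.OO] end (terminal -1, X#4); searched XXX/.O./.O. to 5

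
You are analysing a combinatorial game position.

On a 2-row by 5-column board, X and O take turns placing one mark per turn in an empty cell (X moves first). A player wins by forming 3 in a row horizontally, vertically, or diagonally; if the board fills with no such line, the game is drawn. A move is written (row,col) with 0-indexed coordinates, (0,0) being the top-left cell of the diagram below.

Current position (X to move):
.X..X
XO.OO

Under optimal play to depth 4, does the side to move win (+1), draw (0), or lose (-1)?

p1 X@[.X..X/XO.OO]: (0,0)[XX..X/XO.OO]-1 (0,2)[.XX.X/XO.OO]-1 (0,3)[.X.XX/XO.OO]-1 (1,2)[.X..X/XOXOO]+0*
p2 O@[.X..X/XOXOO]: (0,0)[OX..X/XOXOO]+0* (0,2)[.XO.X/XOXOO]+0 (0,3)[.X.OX/XOXOO]+0
p3 X@[OX..X/XOXOO]: (0,2)[OXX.X/XOXOO]+0* (0,3)[OX.XX/XOXOO]+0
p4 O@[OXX.X/XOXOO]: (0,3)[OXXOX/XOXOO]+0*
p5 X@[OXXOX/XOXOO] terminal +0; root [.X..X/XO.OO] d4

value(.X..X/XO.OO, X) = 0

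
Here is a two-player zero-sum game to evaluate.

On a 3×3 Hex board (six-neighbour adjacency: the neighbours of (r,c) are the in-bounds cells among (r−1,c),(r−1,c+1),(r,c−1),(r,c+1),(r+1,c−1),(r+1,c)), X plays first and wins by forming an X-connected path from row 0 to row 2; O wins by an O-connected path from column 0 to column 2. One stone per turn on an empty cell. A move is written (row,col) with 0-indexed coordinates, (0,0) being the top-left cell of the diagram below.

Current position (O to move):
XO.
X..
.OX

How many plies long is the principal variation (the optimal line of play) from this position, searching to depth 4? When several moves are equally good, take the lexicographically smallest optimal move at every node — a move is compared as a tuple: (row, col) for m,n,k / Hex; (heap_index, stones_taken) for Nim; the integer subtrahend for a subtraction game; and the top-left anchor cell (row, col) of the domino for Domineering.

[XO./X../.OX] O move#1: (0,2):-1/XOO/X../.OX*, (1,1):-1/XO./XO./.OX, (1,2):-1/XO./X.O/.OX, (2,0):-1/XO./X../OOX
[XOO/X../.OX] X move#2: (1,1):+1/XOO/XX./.OX*, (1,2):+1/XOO/X.X/.OX, (2,0):+1/XOO/X../XOX
[XOO/XX./.OX] O move#3: (1,2):-1/XOO/XXO/.OX*, (2,0):-1/XOO/XX./OOX
[XOO/XXO/.OX] X move#4: (2,0):+1/XOO/XXO/XOX*
[XOO/XXO/XOX] end (terminal -1, O#5); searched XO./X../.OX to 4

PV length from [XO./X../.OX]: 4 plies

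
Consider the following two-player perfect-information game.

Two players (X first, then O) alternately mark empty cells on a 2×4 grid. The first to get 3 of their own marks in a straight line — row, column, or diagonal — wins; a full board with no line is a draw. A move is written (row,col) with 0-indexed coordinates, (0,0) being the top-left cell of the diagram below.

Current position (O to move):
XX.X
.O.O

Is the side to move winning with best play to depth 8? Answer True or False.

ply 1, O at XX.X/.O.O | (0,2)=+0→XXOX/.O.O; (1,0)=-1→XX.X/OO.O; (1,2)=+1→XX.X/.OOO*
ply 2: XX.X/.OOO is terminal -1 (X); from XX.X/.O.O depth 8

O winning at [XX.X/.O.O]: True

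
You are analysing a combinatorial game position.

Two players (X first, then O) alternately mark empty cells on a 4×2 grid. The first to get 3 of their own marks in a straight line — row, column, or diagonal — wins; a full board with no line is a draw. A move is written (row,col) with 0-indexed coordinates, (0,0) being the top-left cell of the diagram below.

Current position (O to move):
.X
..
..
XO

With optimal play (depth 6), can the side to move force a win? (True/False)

ply 1, O at .X/../../XO | (0,0)=+0→OX/../../XO*; (1,0)=+0→.X/O./../XO; (1,1)=+0→.X/.O/../XO; (2,0)=+0→.X/../O./XO; (2,1)=+0→.X/../.O/XO
ply 2, X at OX/../../XO | (1,0)=+0→OX/X./../XO*; (1,1)=+0→OX/.X/../XO; (2,0)=+0→OX/../X./XO; (2,1)=+0→OX/../.X/XO
ply 3, O at OX/X./../XO | (1,1)=-1→OX/XO/../XO; (2,0)=+0→OX/X./O./XO*; (2,1)=-1→OX/X./.O/XO
ply 4, X at OX/X./O./XO | (1,1)=+0→OX/XX/O./XO*; (2,1)=+0→OX/X./OX/XO
ply 5, O at OX/XX/O./XO | (2,1)=+0→OX/XX/OO/XO*
ply 6: OX/XX/OO/XO is terminal +0 (X); from .X/../../XO depth 6

O winning at [.X/../../XO]: False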